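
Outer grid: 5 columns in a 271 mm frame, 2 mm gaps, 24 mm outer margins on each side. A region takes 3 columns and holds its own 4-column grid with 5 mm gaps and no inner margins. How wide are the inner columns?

Outer content = 271 − 2·24 = 223 mm.
5 columns + 4 gaps: 5c + 4·2 = 223.
5c = 223 − 8 = 215, so c = 43 mm.
3-column span = 3·43 + 2·2 = 133 mm.
4 columns + 3 gaps: 4d + 3·5 = 133.
4d = 133 − 15 = 118, so d = 29.5 mm.

29.5 mm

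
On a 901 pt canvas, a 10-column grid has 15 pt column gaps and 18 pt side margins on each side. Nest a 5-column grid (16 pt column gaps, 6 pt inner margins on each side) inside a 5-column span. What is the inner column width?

69.8 pt

Outer content = 901 − 2·18 = 865 pt.
865 − 9·15 = 730; ÷10 gives c = 73 pt.
5 columns plus 4 column gaps: 365 + 60 = 425 pt.
Inner content = 425 − 2·6 = 413 pt.
5d + 4·16 = 413 → 5d = 349 → d = 69.8 pt.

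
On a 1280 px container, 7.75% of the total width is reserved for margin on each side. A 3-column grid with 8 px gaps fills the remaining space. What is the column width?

355.2 px

Margins: 7.75% × 1280 = 99.2 px each, so content = 1280 − 198.4 = 1081.6 px.
Subtracting 2 gaps of 8 leaves 1065.6 for 3 columns, so c = 355.2 px.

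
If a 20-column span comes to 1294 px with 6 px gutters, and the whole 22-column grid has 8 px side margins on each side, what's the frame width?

1294 − 19·6 = 1180; ÷20 gives c = 59 px.
Adding margins, columns and gutters: 16 + 1298 + 126 = 1440 px.

1440 px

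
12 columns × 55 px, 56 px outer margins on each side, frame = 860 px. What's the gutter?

Take off 112 px of margins, leaving 748 px.
12 columns take 12·55 = 660 px; remaining 88 splits into 11 gutters.
g = 88 / 11 = 8 px.

8 px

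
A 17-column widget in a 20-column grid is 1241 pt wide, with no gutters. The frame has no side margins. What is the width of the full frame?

17c = 1241 → c = 73 pt.
Summing: 1460 = 1460 pt.

1460 pt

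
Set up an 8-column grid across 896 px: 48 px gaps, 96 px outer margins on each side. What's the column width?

46 px

Subtract both margins: 896 − 2·96 = 704 px.
8 columns + 7 gaps: 8c + 7·48 = 704.
8c = 704 − 336 = 368, so c = 46 px.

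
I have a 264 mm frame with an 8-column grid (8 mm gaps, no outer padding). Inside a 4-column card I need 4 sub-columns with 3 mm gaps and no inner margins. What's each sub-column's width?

29.75 mm

Subtracting 7 gaps of 8 leaves 208 for 8 columns, so c = 26 mm.
4 columns plus 3 gaps: 104 + 24 = 128 mm.
Subtracting 3 gaps of 3 leaves 119 for 4 columns, so d = 29.75 mm.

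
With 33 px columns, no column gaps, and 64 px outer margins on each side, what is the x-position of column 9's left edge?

328 px

Column 9 starts at margin + 8·(column + gutter) = 64 + 8·33 = 328 px.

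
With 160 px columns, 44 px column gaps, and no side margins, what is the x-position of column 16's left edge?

Each column+gutter stride is 204 px; with no margin, 15 of them is 3060 px.

3060 px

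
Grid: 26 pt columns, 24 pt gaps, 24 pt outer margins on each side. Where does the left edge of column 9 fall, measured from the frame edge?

424 pt

Column 9 starts at margin + 8·(column + gutter) = 24 + 8·50 = 424 pt.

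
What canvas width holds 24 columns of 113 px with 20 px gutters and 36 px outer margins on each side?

3244 px

Total width: 2·36 + 24·113 + 23·20 = 3244 px.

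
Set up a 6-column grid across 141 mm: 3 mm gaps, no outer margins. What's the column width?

21 mm

Subtracting 5 gaps of 3 leaves 126 for 6 columns, so c = 21 mm.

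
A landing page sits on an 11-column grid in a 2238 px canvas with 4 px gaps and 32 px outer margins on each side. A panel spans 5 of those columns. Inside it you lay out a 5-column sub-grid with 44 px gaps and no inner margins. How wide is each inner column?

162 px

Inside the margins: 2238 − 64 = 2174 px.
2174 − 10·4 = 2134; ÷11 gives c = 194 px.
Span of 5: 5·194 + 4·4 = 970 + 16 = 986 px.
5 columns + 4 gaps: 5d + 4·44 = 986.
5d = 986 − 176 = 810, so d = 162 px.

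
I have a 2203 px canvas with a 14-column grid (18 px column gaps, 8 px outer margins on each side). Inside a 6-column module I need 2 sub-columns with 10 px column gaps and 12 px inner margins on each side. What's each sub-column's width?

Take off 16 px of margins, leaving 2187 px.
2187 − 13·18 = 1953; ÷14 gives c = 139.5 px.
6-column span = 6·139.5 + 5·18 = 927 px.
Inner content = 927 − 2·12 = 903 px.
903 − 1·10 = 893; ÷2 gives d = 446.5 px.

446.5 px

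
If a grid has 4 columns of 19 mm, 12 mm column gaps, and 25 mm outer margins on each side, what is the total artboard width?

162 mm

Adding margins, columns and gutters: 50 + 76 + 36 = 162 mm.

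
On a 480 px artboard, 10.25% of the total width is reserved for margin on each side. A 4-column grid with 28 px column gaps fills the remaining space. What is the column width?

Each margin = 10.25% of 480 = 49.2 px; content = 480 − 2·49.2 = 381.6 px.
4c + 3·28 = 381.6 → 4c = 297.6 → c = 74.4 px.

74.4 px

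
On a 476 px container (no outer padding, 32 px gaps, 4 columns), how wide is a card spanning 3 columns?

349 px

476 − 3·32 = 380; ÷4 gives c = 95 px.
Span of 3: 3·95 + 2·32 = 285 + 64 = 349 px.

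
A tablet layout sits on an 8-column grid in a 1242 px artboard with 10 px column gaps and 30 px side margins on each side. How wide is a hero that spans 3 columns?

437 px

Take off 60 px of margins, leaving 1182 px.
1182 − 7·10 = 1112; ÷8 gives c = 139 px.
3 columns plus 2 column gaps: 417 + 20 = 437 px.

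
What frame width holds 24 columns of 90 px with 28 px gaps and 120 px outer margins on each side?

Adding margins, columns and gutters: 240 + 2160 + 644 = 3044 px.

3044 px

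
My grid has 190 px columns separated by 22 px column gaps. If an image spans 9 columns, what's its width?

9 columns plus 8 column gaps: 1710 + 176 = 1886 px.

1886 px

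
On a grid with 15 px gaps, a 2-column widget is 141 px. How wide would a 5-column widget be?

375 px

2c + 1·15 = 141 → 2c = 126 → c = 63 px.
5 columns plus 4 gaps: 315 + 60 = 375 px.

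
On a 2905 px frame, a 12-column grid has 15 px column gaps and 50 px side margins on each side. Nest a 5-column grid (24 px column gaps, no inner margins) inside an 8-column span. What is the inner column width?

353.8 px

Take off 100 px of margins, leaving 2805 px.
12 columns + 11 column gaps: 12c + 11·15 = 2805.
12c = 2805 − 165 = 2640, so c = 220 px.
8-column span = 8·220 + 7·15 = 1865 px.
5d + 4·24 = 1865 → 5d = 1769 → d = 353.8 px.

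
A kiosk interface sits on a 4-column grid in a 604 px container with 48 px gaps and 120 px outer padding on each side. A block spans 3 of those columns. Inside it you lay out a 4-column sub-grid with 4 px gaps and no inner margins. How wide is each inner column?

62.25 px

Inside the margins: 604 − 240 = 364 px.
4 columns + 3 gaps: 4c + 3·48 = 364.
4c = 364 − 144 = 220, so c = 55 px.
3-column span = 3·55 + 2·48 = 261 px.
Subtracting 3 gaps of 4 leaves 249 for 4 columns, so d = 62.25 px.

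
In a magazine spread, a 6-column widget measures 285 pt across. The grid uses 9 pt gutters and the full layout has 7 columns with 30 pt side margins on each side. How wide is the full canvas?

394 pt

6c + 5·9 = 285 → 6c = 240 → c = 40 pt.
Total width: 2·30 + 7·40 + 6·9 = 394 pt.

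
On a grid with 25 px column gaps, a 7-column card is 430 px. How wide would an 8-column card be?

430 − 6·25 = 280; ÷7 gives c = 40 px.
Span of 8: 8·40 + 7·25 = 320 + 175 = 495 px.

495 px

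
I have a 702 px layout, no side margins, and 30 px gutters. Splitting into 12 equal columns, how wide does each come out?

31 px

12 columns + 11 gutters: 12c + 11·30 = 702.
12c = 702 − 330 = 372, so c = 31 px.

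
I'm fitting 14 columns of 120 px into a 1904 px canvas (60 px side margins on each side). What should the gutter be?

8 px

Inside the margins: 1904 − 120 = 1784 px.
14·120 + 13g = 1784 → 13g = 104 → g = 8 px.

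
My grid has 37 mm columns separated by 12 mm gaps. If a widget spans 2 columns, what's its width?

2 columns plus 1 gap: 74 + 12 = 86 mm.

86 mm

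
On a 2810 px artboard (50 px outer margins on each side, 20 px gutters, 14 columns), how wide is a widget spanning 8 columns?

1540 px

Subtract both margins: 2810 − 2·50 = 2710 px.
14 columns + 13 gutters: 14c + 13·20 = 2710.
14c = 2710 − 260 = 2450, so c = 175 px.
8-column span = 8·175 + 7·20 = 1540 px.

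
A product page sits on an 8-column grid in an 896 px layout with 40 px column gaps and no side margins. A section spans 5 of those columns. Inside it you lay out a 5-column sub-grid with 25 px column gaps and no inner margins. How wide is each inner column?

8c + 7·40 = 896 → 8c = 616 → c = 77 px.
5-column span = 5·77 + 4·40 = 545 px.
5 columns + 4 column gaps: 5d + 4·25 = 545.
5d = 545 − 100 = 445, so d = 89 px.

89 px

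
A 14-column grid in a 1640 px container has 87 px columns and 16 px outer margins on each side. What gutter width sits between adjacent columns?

Subtract both margins: 1640 − 2·16 = 1608 px.
14·87 + 13g = 1608 → 13g = 390 → g = 30 px.

30 px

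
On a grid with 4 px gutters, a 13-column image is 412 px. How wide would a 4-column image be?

Subtracting 12 gutters of 4 leaves 364 for 13 columns, so c = 28 px.
4 columns plus 3 gutters: 112 + 12 = 124 px.

124 px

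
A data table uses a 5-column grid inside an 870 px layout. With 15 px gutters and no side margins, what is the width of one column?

870 − 4·15 = 810; ÷5 gives c = 162 px.

162 px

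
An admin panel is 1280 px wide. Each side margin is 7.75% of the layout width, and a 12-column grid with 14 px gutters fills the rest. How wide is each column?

77.3 px

Margins: 7.75% × 1280 = 99.2 px each, so content = 1280 − 198.4 = 1081.6 px.
Subtracting 11 gutters of 14 leaves 927.6 for 12 columns, so c = 77.3 px.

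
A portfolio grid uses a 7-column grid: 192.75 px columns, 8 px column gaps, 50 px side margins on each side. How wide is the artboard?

Artboard = 2·50 + 7·192.75 + 6·8 = 100 + 1349.25 + 48 = 1497.25 px.

1497.25 px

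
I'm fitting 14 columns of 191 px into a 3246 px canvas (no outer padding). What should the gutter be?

44 px

Columns use 2674 px, leaving 572 px across 13 gutters = 44 px each.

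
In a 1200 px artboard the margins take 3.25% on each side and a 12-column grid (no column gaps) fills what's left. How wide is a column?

Margins: 3.25% × 1200 = 39 px each, so content = 1200 − 78 = 1122 px.
1122 / 12 = 93.5 px per column.

93.5 px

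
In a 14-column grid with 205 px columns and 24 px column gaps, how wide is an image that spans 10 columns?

2266 px

10-column span = 10·205 + 9·24 = 2266 px.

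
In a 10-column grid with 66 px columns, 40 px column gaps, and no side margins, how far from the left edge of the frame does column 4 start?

318 px

Before column 4: 3 columns + 3 column gaps.
Offset = 3·(66 + 40) = 3·106 = 318 px.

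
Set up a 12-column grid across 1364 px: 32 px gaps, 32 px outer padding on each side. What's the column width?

79 px

Inside the margins: 1364 − 64 = 1300 px.
12c + 11·32 = 1300 → 12c = 948 → c = 79 px.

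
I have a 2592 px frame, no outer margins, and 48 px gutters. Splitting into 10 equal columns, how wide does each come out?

216 px

2592 − 9·48 = 2160; ÷10 gives c = 216 px.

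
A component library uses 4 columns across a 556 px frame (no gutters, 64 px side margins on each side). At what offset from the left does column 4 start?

385 px

Subtract both margins: 556 − 2·64 = 428 px.
With no gutters, each column is 428/4 = 107 px.
Column 4 starts at margin + 3·(column + gutter) = 64 + 3·107 = 385 px.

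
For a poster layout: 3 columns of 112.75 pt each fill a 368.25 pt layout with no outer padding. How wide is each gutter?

3 columns take 3·112.75 = 338.25 pt; remaining 30 splits into 2 gutters.
g = 30 / 2 = 15 pt.

15 pt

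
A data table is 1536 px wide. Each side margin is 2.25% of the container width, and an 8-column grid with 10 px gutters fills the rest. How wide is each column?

Margins: 2.25% × 1536 = 34.56 px each, so content = 1536 − 69.12 = 1466.88 px.
Subtracting 7 gutters of 10 leaves 1396.88 for 8 columns, so c = 174.61 px.

174.61 px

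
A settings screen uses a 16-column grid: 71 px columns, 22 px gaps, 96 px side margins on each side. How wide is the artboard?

Total width: 2·96 + 16·71 + 15·22 = 1658 px.

1658 px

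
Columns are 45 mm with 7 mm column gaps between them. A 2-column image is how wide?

2 columns plus 1 column gap: 90 + 7 = 97 mm.

97 mm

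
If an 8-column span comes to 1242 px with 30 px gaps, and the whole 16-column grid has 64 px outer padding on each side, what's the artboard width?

2642 px

8c + 7·30 = 1242 → 8c = 1032 → c = 129 px.
Total width: 2·64 + 16·129 + 15·30 = 2642 px.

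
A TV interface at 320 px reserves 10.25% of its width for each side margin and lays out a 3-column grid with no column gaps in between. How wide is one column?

Each margin = 10.25% of 320 = 32.8 px; content = 320 − 2·32.8 = 254.4 px.
With no column gaps, each column is 254.4/3 = 84.8 px.

84.8 px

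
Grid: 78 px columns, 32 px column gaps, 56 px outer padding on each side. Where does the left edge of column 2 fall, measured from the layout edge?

166 px

Column 2 starts at margin + 1·(column + gutter) = 56 + 1·110 = 166 px.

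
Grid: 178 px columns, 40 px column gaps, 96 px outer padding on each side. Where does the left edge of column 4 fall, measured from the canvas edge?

Before column 4: the margin + 3 columns + 3 column gaps.
Offset = 96 + 3·(178 + 40) = 96 + 654 = 750 px.

750 px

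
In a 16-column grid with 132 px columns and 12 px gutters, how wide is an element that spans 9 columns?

1284 px

9-column span = 9·132 + 8·12 = 1284 px.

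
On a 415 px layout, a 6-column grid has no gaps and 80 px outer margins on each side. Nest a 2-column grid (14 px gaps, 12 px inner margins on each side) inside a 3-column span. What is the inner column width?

44.75 px

Take off 160 px of margins, leaving 255 px.
With no gaps, each column is 255/6 = 42.5 px.
With no gaps, 3 columns span 3·42.5 = 127.5 px.
Inner content = 127.5 − 2·12 = 103.5 px.
2 columns + 1 gap: 2d + 1·14 = 103.5.
2d = 103.5 − 14 = 89.5, so d = 44.75 px.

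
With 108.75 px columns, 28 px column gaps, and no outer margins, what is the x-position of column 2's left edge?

Before column 2: 1 column + 1 column gap.
Offset = 1·(108.75 + 28) = 1·136.75 = 136.75 px.

136.75 px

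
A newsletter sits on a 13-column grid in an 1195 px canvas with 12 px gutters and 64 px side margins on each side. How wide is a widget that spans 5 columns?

403 px

Content width = 1195 − 2·64 = 1067 px.
1067 − 12·12 = 923; ÷13 gives c = 71 px.
5 columns plus 4 gutters: 355 + 48 = 403 px.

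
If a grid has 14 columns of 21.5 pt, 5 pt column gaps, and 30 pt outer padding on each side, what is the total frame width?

Total width: 2·30 + 14·21.5 + 13·5 = 426 pt.

426 pt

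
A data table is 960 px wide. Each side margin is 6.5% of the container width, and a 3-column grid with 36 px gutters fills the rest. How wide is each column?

254.4 px

960 × (1 − 2·6.5%) = 960 × 87% = 835.2 px for the columns.
3c + 2·36 = 835.2 → 3c = 763.2 → c = 254.4 px.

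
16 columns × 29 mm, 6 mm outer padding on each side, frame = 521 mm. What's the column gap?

Subtract both margins: 521 − 2·6 = 509 mm.
Columns use 464 mm, leaving 45 mm across 15 column gaps = 3 mm each.

3 mm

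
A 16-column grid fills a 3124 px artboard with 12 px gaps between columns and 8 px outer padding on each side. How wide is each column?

183 px

Subtract both margins: 3124 − 2·8 = 3108 px.
Subtracting 15 gaps of 12 leaves 2928 for 16 columns, so c = 183 px.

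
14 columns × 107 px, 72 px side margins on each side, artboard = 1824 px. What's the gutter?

14 px

Content width = 1824 − 2·72 = 1680 px.
14 columns take 14·107 = 1498 px; remaining 182 splits into 13 gutters.
g = 182 / 13 = 14 px.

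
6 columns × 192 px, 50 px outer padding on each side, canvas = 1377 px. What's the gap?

Content width = 1377 − 2·50 = 1277 px.
6 columns take 6·192 = 1152 px; remaining 125 splits into 5 gaps.
g = 125 / 5 = 25 px.

25 px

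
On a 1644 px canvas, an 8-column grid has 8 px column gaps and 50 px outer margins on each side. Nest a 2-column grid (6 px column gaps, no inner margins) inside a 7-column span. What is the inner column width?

672 px

Outer content = 1644 − 2·50 = 1544 px.
8 columns + 7 column gaps: 8c + 7·8 = 1544.
8c = 1544 − 56 = 1488, so c = 186 px.
7-column span = 7·186 + 6·8 = 1350 px.
Subtracting 1 column gap of 6 leaves 1344 for 2 columns, so d = 672 px.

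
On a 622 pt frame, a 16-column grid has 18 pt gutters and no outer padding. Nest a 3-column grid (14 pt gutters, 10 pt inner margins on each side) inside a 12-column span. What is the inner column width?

Subtracting 15 gutters of 18 leaves 352 for 16 columns, so c = 22 pt.
12 columns plus 11 gutters: 264 + 198 = 462 pt.
Inner content = 462 − 2·10 = 442 pt.
442 − 2·14 = 414; ÷3 gives d = 138 pt.

138 pt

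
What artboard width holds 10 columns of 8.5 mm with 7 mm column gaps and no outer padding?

148 mm

Artboard = 10·8.5 + 9·7 = 85 + 63 = 148 mm.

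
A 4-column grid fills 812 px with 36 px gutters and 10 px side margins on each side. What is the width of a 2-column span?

378 px

Content width = 812 − 2·10 = 792 px.
Subtracting 3 gutters of 36 leaves 684 for 4 columns, so c = 171 px.
2-column span = 2·171 + 1·36 = 378 px.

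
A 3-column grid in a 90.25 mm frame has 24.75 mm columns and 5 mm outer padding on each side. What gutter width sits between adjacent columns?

Inside the margins: 90.25 − 10 = 80.25 mm.
3 columns take 3·24.75 = 74.25 mm; remaining 6 splits into 2 gutters.
g = 6 / 2 = 3 mm.

3 mm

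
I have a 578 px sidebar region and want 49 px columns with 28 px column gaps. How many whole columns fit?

7 columns: 7·49 + 6·28 = 511 px ≤ 578.
8 columns: 588 px > 578. So 7.

7 columns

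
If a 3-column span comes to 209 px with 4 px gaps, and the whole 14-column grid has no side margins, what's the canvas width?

Subtracting 2 gaps of 4 leaves 201 for 3 columns, so c = 67 px.
Canvas = 14·67 + 13·4 = 938 + 52 = 990 px.

990 px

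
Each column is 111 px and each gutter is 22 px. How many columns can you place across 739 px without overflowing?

5 columns: 5·111 + 4·22 = 643 px ≤ 739.
6 columns: 776 px > 739. So 5.

5 columns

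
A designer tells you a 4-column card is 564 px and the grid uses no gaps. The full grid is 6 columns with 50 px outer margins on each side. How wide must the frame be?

946 px

With no gaps, each column is 564/4 = 141 px.
Summing: 100 + 846 = 946 px.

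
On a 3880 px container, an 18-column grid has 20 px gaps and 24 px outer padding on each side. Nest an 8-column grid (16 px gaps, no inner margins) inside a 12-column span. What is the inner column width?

Subtract both margins: 3880 − 2·24 = 3832 px.
18 columns + 17 gaps: 18c + 17·20 = 3832.
18c = 3832 − 340 = 3492, so c = 194 px.
12 columns plus 11 gaps: 2328 + 220 = 2548 px.
Subtracting 7 gaps of 16 leaves 2436 for 8 columns, so d = 304.5 px.

304.5 px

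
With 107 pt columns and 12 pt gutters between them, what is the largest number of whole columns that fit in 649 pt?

5 columns: 5·107 + 4·12 = 583 pt ≤ 649.
6 columns: 702 pt > 649. So 5.

5 columns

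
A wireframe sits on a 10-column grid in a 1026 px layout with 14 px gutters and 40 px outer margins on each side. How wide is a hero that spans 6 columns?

Inside the margins: 1026 − 80 = 946 px.
10c + 9·14 = 946 → 10c = 820 → c = 82 px.
6 columns plus 5 gutters: 492 + 70 = 562 px.

562 px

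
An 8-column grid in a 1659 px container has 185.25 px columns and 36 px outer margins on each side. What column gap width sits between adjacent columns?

Subtract both margins: 1659 − 2·36 = 1587 px.
8·185.25 + 7g = 1587 → 7g = 105 → g = 15 px.

15 px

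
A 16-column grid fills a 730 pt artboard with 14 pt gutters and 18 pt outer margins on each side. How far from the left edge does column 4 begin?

Content = 730 − 2·18 = 694 pt.
Subtracting 15 gutters of 14 leaves 484 for 16 columns, so c = 30.25 pt.
Before column 4: the margin + 3 columns + 3 gutters.
Offset = 18 + 3·(30.25 + 14) = 18 + 132.75 = 150.75 pt.

150.75 pt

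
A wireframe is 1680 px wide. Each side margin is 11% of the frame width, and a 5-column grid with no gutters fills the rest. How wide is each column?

262.08 px

Margins: 11% × 1680 = 184.8 px each, so content = 1680 − 369.6 = 1310.4 px.
1310.4 / 5 = 262.08 px per column.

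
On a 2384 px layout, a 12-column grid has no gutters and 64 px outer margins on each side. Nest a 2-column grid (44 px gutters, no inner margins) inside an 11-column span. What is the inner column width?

Subtract both margins: 2384 − 2·64 = 2256 px.
2256 / 12 = 188 px per column.
11-column span = 11·188 = 2068 px.
Subtracting 1 gutter of 44 leaves 2024 for 2 columns, so d = 1012 px.

1012 px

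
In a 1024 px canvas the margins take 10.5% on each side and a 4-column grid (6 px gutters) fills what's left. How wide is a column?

197.74 px

1024 × (1 − 2·10.5%) = 1024 × 79% = 808.96 px for the columns.
808.96 − 3·6 = 790.96; ÷4 gives c = 197.74 px.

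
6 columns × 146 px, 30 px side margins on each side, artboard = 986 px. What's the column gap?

10 px

Take off 60 px of margins, leaving 926 px.
6 columns take 6·146 = 876 px; remaining 50 splits into 5 column gaps.
g = 50 / 5 = 10 px.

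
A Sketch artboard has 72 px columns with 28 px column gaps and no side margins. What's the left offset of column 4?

Each column+gutter stride is 100 px; with no margin, 3 of them is 300 px.

300 px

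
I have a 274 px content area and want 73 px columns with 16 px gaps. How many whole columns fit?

3 columns: 3·73 + 2·16 = 251 px ≤ 274.
4 columns: 340 px > 274. So 3.

3 columns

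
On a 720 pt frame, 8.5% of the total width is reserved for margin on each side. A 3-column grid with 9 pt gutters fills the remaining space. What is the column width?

193.2 pt

Each margin = 8.5% of 720 = 61.2 pt; content = 720 − 2·61.2 = 597.6 pt.
3c + 2·9 = 597.6 → 3c = 579.6 → c = 193.2 pt.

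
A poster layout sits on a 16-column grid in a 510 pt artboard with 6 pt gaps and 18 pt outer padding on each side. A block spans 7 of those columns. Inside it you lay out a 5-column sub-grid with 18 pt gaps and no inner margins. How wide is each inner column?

26.4 pt

Outer content = 510 − 2·18 = 474 pt.
16c + 15·6 = 474 → 16c = 384 → c = 24 pt.
7-column span = 7·24 + 6·6 = 204 pt.
5 columns + 4 gaps: 5d + 4·18 = 204.
5d = 204 − 72 = 132, so d = 26.4 pt.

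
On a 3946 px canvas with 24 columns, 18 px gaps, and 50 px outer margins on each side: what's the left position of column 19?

Content = 3946 − 2·50 = 3846 px.
24c + 23·18 = 3846 → 24c = 3432 → c = 143 px.
Before column 19: the margin + 18 columns + 18 gaps.
Offset = 50 + 18·(143 + 18) = 50 + 2898 = 2948 px.

2948 px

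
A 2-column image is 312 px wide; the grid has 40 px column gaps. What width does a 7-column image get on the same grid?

1192 px

2c + 1·40 = 312 → 2c = 272 → c = 136 px.
7 columns plus 6 column gaps: 952 + 240 = 1192 px.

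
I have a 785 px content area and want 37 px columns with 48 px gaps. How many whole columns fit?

9 columns

Each extra column adds 37 + 48 = 85 px.
(785 + 48) / 85 = 9.80, so 9 columns fit.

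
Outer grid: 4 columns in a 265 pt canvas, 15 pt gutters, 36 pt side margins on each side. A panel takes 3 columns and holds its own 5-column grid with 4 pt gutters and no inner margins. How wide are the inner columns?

25 pt

Outer content = 265 − 2·36 = 193 pt.
4 columns + 3 gutters: 4c + 3·15 = 193.
4c = 193 − 45 = 148, so c = 37 pt.
3 columns plus 2 gutters: 111 + 30 = 141 pt.
Subtracting 4 gutters of 4 leaves 125 for 5 columns, so d = 25 pt.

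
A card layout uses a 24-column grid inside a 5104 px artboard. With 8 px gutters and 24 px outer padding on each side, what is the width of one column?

203 px

Inside the margins: 5104 − 48 = 5056 px.
5056 − 23·8 = 4872; ÷24 gives c = 203 px.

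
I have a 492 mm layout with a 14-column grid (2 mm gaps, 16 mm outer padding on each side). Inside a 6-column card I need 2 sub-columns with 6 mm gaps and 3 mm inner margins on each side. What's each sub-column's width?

Take off 32 mm of margins, leaving 460 mm.
14 columns + 13 gaps: 14c + 13·2 = 460.
14c = 460 − 26 = 434, so c = 31 mm.
Span of 6: 6·31 + 5·2 = 186 + 10 = 196 mm.
Inner content = 196 − 2·3 = 190 mm.
Subtracting 1 gap of 6 leaves 184 for 2 columns, so d = 92 mm.

92 mm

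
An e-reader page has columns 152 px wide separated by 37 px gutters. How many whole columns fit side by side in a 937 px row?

5 columns

5 columns: 5·152 + 4·37 = 908 px ≤ 937.
6 columns: 1097 px > 937. So 5.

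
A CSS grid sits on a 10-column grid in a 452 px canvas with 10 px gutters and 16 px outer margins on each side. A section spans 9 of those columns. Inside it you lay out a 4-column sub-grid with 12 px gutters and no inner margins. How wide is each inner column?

85.25 px

Outer content = 452 − 2·16 = 420 px.
10c + 9·10 = 420 → 10c = 330 → c = 33 px.
9-column span = 9·33 + 8·10 = 377 px.
4 columns + 3 gutters: 4d + 3·12 = 377.
4d = 377 − 36 = 341, so d = 85.25 px.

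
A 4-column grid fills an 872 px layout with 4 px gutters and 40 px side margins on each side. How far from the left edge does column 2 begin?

239 px

Subtract both margins: 872 − 2·40 = 792 px.
4c + 3·4 = 792 → 4c = 780 → c = 195 px.
Each column+gutter stride is 199 px; 1 of them past the 40 px margin is 40 + 199 = 239 px.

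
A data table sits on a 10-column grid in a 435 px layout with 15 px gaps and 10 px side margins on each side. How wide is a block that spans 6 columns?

243 px

Inside the margins: 435 − 20 = 415 px.
10c + 9·15 = 415 → 10c = 280 → c = 28 px.
6 columns plus 5 gaps: 168 + 75 = 243 px.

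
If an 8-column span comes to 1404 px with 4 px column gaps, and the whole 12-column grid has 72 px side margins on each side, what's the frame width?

2252 px

Subtracting 7 column gaps of 4 leaves 1376 for 8 columns, so c = 172 px.
Total width: 2·72 + 12·172 + 11·4 = 2252 px.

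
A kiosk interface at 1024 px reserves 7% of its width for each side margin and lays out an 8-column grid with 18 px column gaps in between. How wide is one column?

Each margin = 7% of 1024 = 71.68 px; content = 1024 − 2·71.68 = 880.64 px.
8c + 7·18 = 880.64 → 8c = 754.64 → c = 94.33 px.

94.33 px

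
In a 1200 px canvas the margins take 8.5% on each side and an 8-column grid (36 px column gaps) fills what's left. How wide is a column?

93 px

1200 × (1 − 2·8.5%) = 1200 × 83% = 996 px for the columns.
8c + 7·36 = 996 → 8c = 744 → c = 93 px.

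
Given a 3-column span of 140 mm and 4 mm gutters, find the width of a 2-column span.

3c + 2·4 = 140 → 3c = 132 → c = 44 mm.
Span of 2: 2·44 + 1·4 = 88 + 4 = 92 mm.

92 mm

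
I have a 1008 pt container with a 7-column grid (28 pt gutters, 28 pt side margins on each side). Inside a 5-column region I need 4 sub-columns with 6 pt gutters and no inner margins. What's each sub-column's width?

Inside the margins: 1008 − 56 = 952 pt.
952 − 6·28 = 784; ÷7 gives c = 112 pt.
5 columns plus 4 gutters: 560 + 112 = 672 pt.
4d + 3·6 = 672 → 4d = 654 → d = 163.5 pt.

163.5 pt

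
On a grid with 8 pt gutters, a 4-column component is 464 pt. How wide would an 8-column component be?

464 − 3·8 = 440; ÷4 gives c = 110 pt.
8 columns plus 7 gutters: 880 + 56 = 936 pt.

936 pt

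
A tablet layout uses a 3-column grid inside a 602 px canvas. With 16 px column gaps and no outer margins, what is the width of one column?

190 px

3 columns + 2 column gaps: 3c + 2·16 = 602.
3c = 602 − 32 = 570, so c = 190 px.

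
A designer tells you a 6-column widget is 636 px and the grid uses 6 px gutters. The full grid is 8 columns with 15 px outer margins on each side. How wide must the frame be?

880 px

636 − 5·6 = 606; ÷6 gives c = 101 px.
Total width: 2·15 + 8·101 + 7·6 = 880 px.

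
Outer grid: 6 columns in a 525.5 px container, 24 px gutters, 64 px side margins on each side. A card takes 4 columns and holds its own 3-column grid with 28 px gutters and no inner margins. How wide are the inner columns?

Outer content = 525.5 − 2·64 = 397.5 px.
397.5 − 5·24 = 277.5; ÷6 gives c = 46.25 px.
4 columns plus 3 gutters: 185 + 72 = 257 px.
Subtracting 2 gutters of 28 leaves 201 for 3 columns, so d = 67 px.

67 px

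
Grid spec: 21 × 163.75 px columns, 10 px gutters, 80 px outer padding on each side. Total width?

Adding margins, columns and gutters: 160 + 3438.75 + 200 = 3798.75 px.

3798.75 px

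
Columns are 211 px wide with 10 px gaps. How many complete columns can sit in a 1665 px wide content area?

7 columns

7 columns: 7·211 + 6·10 = 1537 px ≤ 1665.
8 columns: 1758 px > 1665. So 7.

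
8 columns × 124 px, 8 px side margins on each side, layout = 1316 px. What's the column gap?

44 px

Take off 16 px of margins, leaving 1300 px.
Columns use 992 px, leaving 308 px across 7 column gaps = 44 px each.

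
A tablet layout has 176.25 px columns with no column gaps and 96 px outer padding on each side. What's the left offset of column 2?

Column 2 starts at margin + 1·(column + gutter) = 96 + 1·176.25 = 272.25 px.

272.25 px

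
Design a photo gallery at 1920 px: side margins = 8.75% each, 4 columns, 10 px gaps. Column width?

Margins: 8.75% × 1920 = 168 px each, so content = 1920 − 336 = 1584 px.
1584 − 3·10 = 1554; ÷4 gives c = 388.5 px.

388.5 px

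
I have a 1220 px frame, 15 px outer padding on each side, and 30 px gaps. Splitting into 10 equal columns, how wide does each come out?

Content width = 1220 − 2·15 = 1190 px.
Subtracting 9 gaps of 30 leaves 920 for 10 columns, so c = 92 px.

92 px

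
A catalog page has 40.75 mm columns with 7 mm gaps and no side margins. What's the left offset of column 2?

47.75 mm

Each column+gutter stride is 47.75 mm; with no margin, 1 of them is 47.75 mm.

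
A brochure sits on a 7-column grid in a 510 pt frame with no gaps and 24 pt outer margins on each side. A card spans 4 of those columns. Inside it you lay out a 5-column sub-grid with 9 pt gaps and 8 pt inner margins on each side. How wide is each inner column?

42.4 pt

Outer content = 510 − 2·24 = 462 pt.
With no gaps, each column is 462/7 = 66 pt.
With no gaps, 4 columns span 4·66 = 264 pt.
Inner content = 264 − 2·8 = 248 pt.
248 − 4·9 = 212; ÷5 gives d = 42.4 pt.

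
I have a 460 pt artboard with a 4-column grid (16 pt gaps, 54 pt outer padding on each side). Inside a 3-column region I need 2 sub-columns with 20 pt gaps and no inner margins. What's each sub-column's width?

120 pt

Subtract both margins: 460 − 2·54 = 352 pt.
4c + 3·16 = 352 → 4c = 304 → c = 76 pt.
Span of 3: 3·76 + 2·16 = 228 + 32 = 260 pt.
2d + 1·20 = 260 → 2d = 240 → d = 120 pt.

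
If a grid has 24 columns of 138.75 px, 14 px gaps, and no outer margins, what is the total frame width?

Total width: 24·138.75 + 23·14 = 3652 px.

3652 px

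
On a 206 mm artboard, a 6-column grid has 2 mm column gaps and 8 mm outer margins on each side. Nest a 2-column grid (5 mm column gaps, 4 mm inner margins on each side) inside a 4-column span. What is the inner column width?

56.5 mm

Subtract both margins: 206 − 2·8 = 190 mm.
6c + 5·2 = 190 → 6c = 180 → c = 30 mm.
4-column span = 4·30 + 3·2 = 126 mm.
Inner content = 126 − 2·4 = 118 mm.
2d + 1·5 = 118 → 2d = 113 → d = 56.5 mm.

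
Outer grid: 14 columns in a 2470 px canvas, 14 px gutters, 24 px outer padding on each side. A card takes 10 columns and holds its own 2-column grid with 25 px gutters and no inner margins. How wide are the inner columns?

Outer content = 2470 − 2·24 = 2422 px.
2422 − 13·14 = 2240; ÷14 gives c = 160 px.
Span of 10: 10·160 + 9·14 = 1600 + 126 = 1726 px.
Subtracting 1 gutter of 25 leaves 1701 for 2 columns, so d = 850.5 px.

850.5 px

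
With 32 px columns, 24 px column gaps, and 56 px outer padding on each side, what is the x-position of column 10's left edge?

560 px

Before column 10: the margin + 9 columns + 9 column gaps.
Offset = 56 + 9·(32 + 24) = 56 + 504 = 560 px.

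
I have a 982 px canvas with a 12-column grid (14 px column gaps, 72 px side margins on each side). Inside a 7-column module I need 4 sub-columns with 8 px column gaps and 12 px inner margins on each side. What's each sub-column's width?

108.75 px

Outer content = 982 − 2·72 = 838 px.
12c + 11·14 = 838 → 12c = 684 → c = 57 px.
Span of 7: 7·57 + 6·14 = 399 + 84 = 483 px.
Inner content = 483 − 2·12 = 459 px.
459 − 3·8 = 435; ÷4 gives d = 108.75 px.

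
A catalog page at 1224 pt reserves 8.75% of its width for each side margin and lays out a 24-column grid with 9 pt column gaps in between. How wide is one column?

33.45 pt

1224 × (1 − 2·8.75%) = 1224 × 82.5% = 1009.8 pt for the columns.
24 columns + 23 column gaps: 24c + 23·9 = 1009.8.
24c = 1009.8 − 207 = 802.8, so c = 33.45 pt.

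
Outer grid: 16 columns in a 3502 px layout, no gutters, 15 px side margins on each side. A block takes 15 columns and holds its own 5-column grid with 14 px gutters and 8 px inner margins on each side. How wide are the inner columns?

Subtract both margins: 3502 − 2·15 = 3472 px.
16c = 3472 → c = 217 px.
With no gutters, 15 columns span 15·217 = 3255 px.
Inner content = 3255 − 2·8 = 3239 px.
5d + 4·14 = 3239 → 5d = 3183 → d = 636.6 px.

636.6 px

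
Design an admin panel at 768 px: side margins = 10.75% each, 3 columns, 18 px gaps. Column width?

Each margin = 10.75% of 768 = 82.56 px; content = 768 − 2·82.56 = 602.88 px.
3 columns + 2 gaps: 3c + 2·18 = 602.88.
3c = 602.88 − 36 = 566.88, so c = 188.96 px.

188.96 px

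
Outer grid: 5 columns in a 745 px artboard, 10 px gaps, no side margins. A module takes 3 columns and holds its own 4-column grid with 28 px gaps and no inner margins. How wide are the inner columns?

5c + 4·10 = 745 → 5c = 705 → c = 141 px.
Span of 3: 3·141 + 2·10 = 423 + 20 = 443 px.
Subtracting 3 gaps of 28 leaves 359 for 4 columns, so d = 89.75 px.

89.75 px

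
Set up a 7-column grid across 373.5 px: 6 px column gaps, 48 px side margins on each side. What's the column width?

Inside the margins: 373.5 − 96 = 277.5 px.
Subtracting 6 column gaps of 6 leaves 241.5 for 7 columns, so c = 34.5 px.

34.5 px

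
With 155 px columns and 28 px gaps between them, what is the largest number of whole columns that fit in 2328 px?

12 columns

k columns need k·155 + (k−1)·28 = k·183 − 28.
k·183 − 28 ≤ 2328 → k ≤ 2356 / 183 ≈ 12.87, so k = 12.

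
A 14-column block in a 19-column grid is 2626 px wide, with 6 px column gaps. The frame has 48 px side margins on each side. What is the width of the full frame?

14c + 13·6 = 2626 → 14c = 2548 → c = 182 px.
Adding margins, columns and gutters: 96 + 3458 + 108 = 3662 px.

3662 px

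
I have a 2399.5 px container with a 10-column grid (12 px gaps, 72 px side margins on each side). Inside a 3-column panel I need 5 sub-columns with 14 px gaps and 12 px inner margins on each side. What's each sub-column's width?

Take off 144 px of margins, leaving 2255.5 px.
10c + 9·12 = 2255.5 → 10c = 2147.5 → c = 214.75 px.
3 columns plus 2 gaps: 644.25 + 24 = 668.25 px.
Inner content = 668.25 − 2·12 = 644.25 px.
5 columns + 4 gaps: 5d + 4·14 = 644.25.
5d = 644.25 − 56 = 588.25, so d = 117.65 px.

117.65 px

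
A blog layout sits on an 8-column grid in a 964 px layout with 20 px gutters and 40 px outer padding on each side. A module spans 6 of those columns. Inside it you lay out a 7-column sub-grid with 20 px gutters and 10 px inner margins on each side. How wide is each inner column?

74 px

Inside the margins: 964 − 80 = 884 px.
8 columns + 7 gutters: 8c + 7·20 = 884.
8c = 884 − 140 = 744, so c = 93 px.
6-column span = 6·93 + 5·20 = 658 px.
Inner content = 658 − 2·10 = 638 px.
Subtracting 6 gutters of 20 leaves 518 for 7 columns, so d = 74 px.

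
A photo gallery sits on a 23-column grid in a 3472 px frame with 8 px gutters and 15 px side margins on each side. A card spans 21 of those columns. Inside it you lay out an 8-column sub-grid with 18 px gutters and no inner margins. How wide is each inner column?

377 px

Take off 30 px of margins, leaving 3442 px.
Subtracting 22 gutters of 8 leaves 3266 for 23 columns, so c = 142 px.
Span of 21: 21·142 + 20·8 = 2982 + 160 = 3142 px.
8d + 7·18 = 3142 → 8d = 3016 → d = 377 px.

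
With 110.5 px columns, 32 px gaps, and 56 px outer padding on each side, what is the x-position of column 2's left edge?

Before column 2: the margin + 1 column + 1 gap.
Offset = 56 + 1·(110.5 + 32) = 56 + 142.5 = 198.5 px.

198.5 px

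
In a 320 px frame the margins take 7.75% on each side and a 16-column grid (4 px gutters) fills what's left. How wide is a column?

Each margin = 7.75% of 320 = 24.8 px; content = 320 − 2·24.8 = 270.4 px.
16 columns + 15 gutters: 16c + 15·4 = 270.4.
16c = 270.4 − 60 = 210.4, so c = 13.15 px.

13.15 px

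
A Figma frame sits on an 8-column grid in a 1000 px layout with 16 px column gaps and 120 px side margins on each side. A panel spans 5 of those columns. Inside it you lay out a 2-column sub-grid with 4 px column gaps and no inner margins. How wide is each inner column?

Inside the margins: 1000 − 240 = 760 px.
8c + 7·16 = 760 → 8c = 648 → c = 81 px.
5 columns plus 4 column gaps: 405 + 64 = 469 px.
2d + 1·4 = 469 → 2d = 465 → d = 232.5 px.

232.5 px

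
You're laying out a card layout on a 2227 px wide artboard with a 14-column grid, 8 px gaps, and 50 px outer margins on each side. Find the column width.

Take off 100 px of margins, leaving 2127 px.
14c + 13·8 = 2127 → 14c = 2023 → c = 144.5 px.

144.5 px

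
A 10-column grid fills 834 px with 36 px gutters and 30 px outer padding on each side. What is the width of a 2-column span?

Subtract both margins: 834 − 2·30 = 774 px.
10 columns + 9 gutters: 10c + 9·36 = 774.
10c = 774 − 324 = 450, so c = 45 px.
2-column span = 2·45 + 1·36 = 126 px.

126 px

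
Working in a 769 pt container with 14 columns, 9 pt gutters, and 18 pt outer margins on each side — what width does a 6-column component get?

Take off 36 pt of margins, leaving 733 pt.
14c + 13·9 = 733 → 14c = 616 → c = 44 pt.
6 columns plus 5 gutters: 264 + 45 = 309 pt.

309 pt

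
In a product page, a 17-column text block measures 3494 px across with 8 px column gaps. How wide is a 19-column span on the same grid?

3906 px

17c + 16·8 = 3494 → 17c = 3366 → c = 198 px.
Span of 19: 19·198 + 18·8 = 3762 + 144 = 3906 px.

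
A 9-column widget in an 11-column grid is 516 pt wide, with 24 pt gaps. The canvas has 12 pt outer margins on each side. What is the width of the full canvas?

660 pt

516 − 8·24 = 324; ÷9 gives c = 36 pt.
Canvas = 2·12 + 11·36 + 10·24 = 24 + 396 + 240 = 660 pt.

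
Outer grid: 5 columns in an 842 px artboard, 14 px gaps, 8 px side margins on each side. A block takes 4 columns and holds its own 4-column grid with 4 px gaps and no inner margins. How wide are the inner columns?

161.5 px

Outer content = 842 − 2·8 = 826 px.
5 columns + 4 gaps: 5c + 4·14 = 826.
5c = 826 − 56 = 770, so c = 154 px.
Span of 4: 4·154 + 3·14 = 616 + 42 = 658 px.
4d + 3·4 = 658 → 4d = 646 → d = 161.5 px.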